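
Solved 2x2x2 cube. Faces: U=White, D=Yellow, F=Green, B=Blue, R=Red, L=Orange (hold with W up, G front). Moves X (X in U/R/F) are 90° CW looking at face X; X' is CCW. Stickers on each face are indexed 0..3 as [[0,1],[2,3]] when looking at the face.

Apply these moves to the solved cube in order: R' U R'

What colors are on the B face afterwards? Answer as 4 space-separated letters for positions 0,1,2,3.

After move 1 (R'): R=RRRR U=WBWB F=GWGW D=YGYG B=YBYB
After move 2 (U): U=WWBB F=RRGW R=YBRR B=OOYB L=GWOO
After move 3 (R'): R=BRYR U=WYBO F=RWGB D=YRYW B=GOGB
Query: B face = GOGB

Answer: G O G B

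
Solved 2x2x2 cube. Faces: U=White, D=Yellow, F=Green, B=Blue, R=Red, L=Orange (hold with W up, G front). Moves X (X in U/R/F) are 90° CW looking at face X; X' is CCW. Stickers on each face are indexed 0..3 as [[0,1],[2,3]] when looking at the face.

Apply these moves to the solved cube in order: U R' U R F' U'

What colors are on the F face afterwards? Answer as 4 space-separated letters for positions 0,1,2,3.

After move 1 (U): U=WWWW F=RRGG R=BBRR B=OOBB L=GGOO
After move 2 (R'): R=BRBR U=WBWO F=RWGW D=YRYG B=YOYB
After move 3 (U): U=WWOB F=BRGW R=YOBR B=GGYB L=RWOO
After move 4 (R): R=BYRO U=WROW F=BRGG D=YYYG B=BGWB
After move 5 (F'): F=RGBG U=WRBR R=YYYO D=WOYG L=RWOO
After move 6 (U'): U=RRWB F=RWBG R=RGYO B=YYWB L=BGOO
Query: F face = RWBG

Answer: R W B G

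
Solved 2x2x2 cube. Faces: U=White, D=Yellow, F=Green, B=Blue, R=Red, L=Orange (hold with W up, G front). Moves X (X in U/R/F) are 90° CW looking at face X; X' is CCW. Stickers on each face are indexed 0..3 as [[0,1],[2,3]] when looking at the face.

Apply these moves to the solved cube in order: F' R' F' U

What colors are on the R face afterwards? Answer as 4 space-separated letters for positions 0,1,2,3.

Answer: Y B O Y

Derivation:
After move 1 (F'): F=GGGG U=WWRR R=YRYR D=OOYY L=OWOW
After move 2 (R'): R=RRYY U=WBRB F=GWGR D=OGYG B=YBOB
After move 3 (F'): F=WRGG U=WBRY R=GROY D=WWYG L=OBOR
After move 4 (U): U=RWYB F=GRGG R=YBOY B=OBOB L=WROR
Query: R face = YBOY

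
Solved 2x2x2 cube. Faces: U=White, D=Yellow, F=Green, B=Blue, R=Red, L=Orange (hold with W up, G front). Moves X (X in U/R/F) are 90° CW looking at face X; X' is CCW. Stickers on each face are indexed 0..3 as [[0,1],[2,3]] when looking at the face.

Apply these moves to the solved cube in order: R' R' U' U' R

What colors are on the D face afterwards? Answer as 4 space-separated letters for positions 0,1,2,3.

After move 1 (R'): R=RRRR U=WBWB F=GWGW D=YGYG B=YBYB
After move 2 (R'): R=RRRR U=WYWY F=GBGB D=YWYW B=GBGB
After move 3 (U'): U=YYWW F=OOGB R=GBRR B=RRGB L=GBOO
After move 4 (U'): U=YWYW F=GBGB R=OORR B=GBGB L=RROO
After move 5 (R): R=RORO U=YBYB F=GWGW D=YGYG B=WBWB
Query: D face = YGYG

Answer: Y G Y G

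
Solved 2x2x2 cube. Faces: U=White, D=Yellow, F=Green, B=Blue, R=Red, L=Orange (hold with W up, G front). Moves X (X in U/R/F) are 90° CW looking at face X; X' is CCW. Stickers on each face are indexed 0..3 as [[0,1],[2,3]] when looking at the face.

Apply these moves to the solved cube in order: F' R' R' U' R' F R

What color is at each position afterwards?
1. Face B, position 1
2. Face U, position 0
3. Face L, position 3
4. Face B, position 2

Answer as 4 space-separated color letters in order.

Answer: Y O W G

Derivation:
After move 1 (F'): F=GGGG U=WWRR R=YRYR D=OOYY L=OWOW
After move 2 (R'): R=RRYY U=WBRB F=GWGR D=OGYG B=YBOB
After move 3 (R'): R=RYRY U=WORY F=GBGB D=OWYR B=GBGB
After move 4 (U'): U=OYWR F=OWGB R=GBRY B=RYGB L=GBOW
After move 5 (R'): R=BYGR U=OGWR F=OYGR D=OWYB B=RYWB
After move 6 (F): F=GORY U=OGWB R=WYRR D=GBYB L=GOOW
After move 7 (R): R=RWRY U=OOWY F=GBRB D=GWYR B=BYGB
Query 1: B[1] = Y
Query 2: U[0] = O
Query 3: L[3] = W
Query 4: B[2] = G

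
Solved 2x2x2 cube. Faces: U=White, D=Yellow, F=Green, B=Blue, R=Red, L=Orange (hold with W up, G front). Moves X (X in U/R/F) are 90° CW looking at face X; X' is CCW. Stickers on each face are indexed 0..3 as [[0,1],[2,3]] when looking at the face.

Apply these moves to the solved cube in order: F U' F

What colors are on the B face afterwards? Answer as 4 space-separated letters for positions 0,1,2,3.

After move 1 (F): F=GGGG U=WWOO R=WRWR D=RRYY L=OYOY
After move 2 (U'): U=WOWO F=OYGG R=GGWR B=WRBB L=BBOY
After move 3 (F): F=GOGY U=WOYB R=WGOR D=WGYY L=BROR
Query: B face = WRBB

Answer: W R B B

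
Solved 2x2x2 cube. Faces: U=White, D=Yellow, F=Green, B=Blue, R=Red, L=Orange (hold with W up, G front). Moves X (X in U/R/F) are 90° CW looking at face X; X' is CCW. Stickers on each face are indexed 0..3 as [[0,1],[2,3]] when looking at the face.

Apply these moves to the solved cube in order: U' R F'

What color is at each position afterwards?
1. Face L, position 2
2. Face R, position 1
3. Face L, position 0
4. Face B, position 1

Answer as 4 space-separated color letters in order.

Answer: O G B R

Derivation:
After move 1 (U'): U=WWWW F=OOGG R=GGRR B=RRBB L=BBOO
After move 2 (R): R=RGRG U=WOWG F=OYGY D=YBYR B=WRWB
After move 3 (F'): F=YYOG U=WORR R=BGYG D=BOYR L=BGOW
Query 1: L[2] = O
Query 2: R[1] = G
Query 3: L[0] = B
Query 4: B[1] = R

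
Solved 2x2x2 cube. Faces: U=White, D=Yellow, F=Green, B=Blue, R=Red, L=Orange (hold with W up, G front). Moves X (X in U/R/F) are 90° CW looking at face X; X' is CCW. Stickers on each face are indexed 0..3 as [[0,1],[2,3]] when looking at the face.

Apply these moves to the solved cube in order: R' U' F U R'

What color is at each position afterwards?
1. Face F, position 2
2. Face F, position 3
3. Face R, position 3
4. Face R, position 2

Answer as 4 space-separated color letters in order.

After move 1 (R'): R=RRRR U=WBWB F=GWGW D=YGYG B=YBYB
After move 2 (U'): U=BBWW F=OOGW R=GWRR B=RRYB L=YBOO
After move 3 (F): F=GOWO U=BBOB R=WWWR D=RGYG L=YYOG
After move 4 (U): U=OBBB F=WWWO R=RRWR B=YYYB L=GOOG
After move 5 (R'): R=RRRW U=OYBY F=WBWB D=RWYO B=GYGB
Query 1: F[2] = W
Query 2: F[3] = B
Query 3: R[3] = W
Query 4: R[2] = R

Answer: W B W R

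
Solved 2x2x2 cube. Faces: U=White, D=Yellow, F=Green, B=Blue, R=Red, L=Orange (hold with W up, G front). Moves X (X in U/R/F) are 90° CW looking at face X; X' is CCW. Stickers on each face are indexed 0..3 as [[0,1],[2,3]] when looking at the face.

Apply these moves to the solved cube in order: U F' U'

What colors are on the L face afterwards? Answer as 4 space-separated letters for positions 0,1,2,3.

After move 1 (U): U=WWWW F=RRGG R=BBRR B=OOBB L=GGOO
After move 2 (F'): F=RGRG U=WWBR R=YBYR D=GOYY L=GWOW
After move 3 (U'): U=WRWB F=GWRG R=RGYR B=YBBB L=OOOW
Query: L face = OOOW

Answer: O O O W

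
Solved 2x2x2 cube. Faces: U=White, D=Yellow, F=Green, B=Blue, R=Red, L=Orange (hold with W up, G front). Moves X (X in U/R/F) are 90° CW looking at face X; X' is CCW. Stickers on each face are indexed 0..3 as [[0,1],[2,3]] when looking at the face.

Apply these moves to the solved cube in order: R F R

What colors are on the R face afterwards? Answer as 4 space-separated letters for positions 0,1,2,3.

After move 1 (R): R=RRRR U=WGWG F=GYGY D=YBYB B=WBWB
After move 2 (F): F=GGYY U=WGOO R=WRGR D=RRYB L=OYOB
After move 3 (R): R=GWRR U=WGOY F=GRYB D=RWYW B=OBGB
Query: R face = GWRR

Answer: G W R R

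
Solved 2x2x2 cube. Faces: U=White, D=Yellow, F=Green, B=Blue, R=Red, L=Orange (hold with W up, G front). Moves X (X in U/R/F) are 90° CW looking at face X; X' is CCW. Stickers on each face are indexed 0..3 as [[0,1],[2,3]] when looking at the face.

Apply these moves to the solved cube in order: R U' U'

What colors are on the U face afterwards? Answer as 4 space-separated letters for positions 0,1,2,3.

Answer: G W G W

Derivation:
After move 1 (R): R=RRRR U=WGWG F=GYGY D=YBYB B=WBWB
After move 2 (U'): U=GGWW F=OOGY R=GYRR B=RRWB L=WBOO
After move 3 (U'): U=GWGW F=WBGY R=OORR B=GYWB L=RROO
Query: U face = GWGW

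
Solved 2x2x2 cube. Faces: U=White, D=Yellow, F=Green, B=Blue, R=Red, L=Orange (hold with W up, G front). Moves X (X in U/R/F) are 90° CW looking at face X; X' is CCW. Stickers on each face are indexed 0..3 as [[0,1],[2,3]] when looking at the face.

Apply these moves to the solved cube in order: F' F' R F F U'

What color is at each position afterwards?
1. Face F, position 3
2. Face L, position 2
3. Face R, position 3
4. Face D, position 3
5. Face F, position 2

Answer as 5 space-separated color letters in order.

After move 1 (F'): F=GGGG U=WWRR R=YRYR D=OOYY L=OWOW
After move 2 (F'): F=GGGG U=WWYY R=OROR D=WWYY L=OROR
After move 3 (R): R=OORR U=WGYG F=GWGY D=WBYB B=YBWB
After move 4 (F): F=GGYW U=WGRR R=YOGR D=ROYB L=OWOB
After move 5 (F): F=YGWG U=WGBW R=RORR D=GYYB L=OROO
After move 6 (U'): U=GWWB F=ORWG R=YGRR B=ROWB L=YBOO
Query 1: F[3] = G
Query 2: L[2] = O
Query 3: R[3] = R
Query 4: D[3] = B
Query 5: F[2] = W

Answer: G O R B W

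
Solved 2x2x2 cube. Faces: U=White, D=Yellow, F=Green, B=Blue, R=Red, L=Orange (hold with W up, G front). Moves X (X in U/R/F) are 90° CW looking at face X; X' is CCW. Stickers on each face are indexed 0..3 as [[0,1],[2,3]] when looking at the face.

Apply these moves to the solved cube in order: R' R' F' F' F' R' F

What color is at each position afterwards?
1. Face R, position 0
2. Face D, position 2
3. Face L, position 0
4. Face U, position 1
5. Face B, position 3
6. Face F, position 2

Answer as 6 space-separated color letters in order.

Answer: O Y O G B O

Derivation:
After move 1 (R'): R=RRRR U=WBWB F=GWGW D=YGYG B=YBYB
After move 2 (R'): R=RRRR U=WYWY F=GBGB D=YWYW B=GBGB
After move 3 (F'): F=BBGG U=WYRR R=WRYR D=OOYW L=OYOW
After move 4 (F'): F=BGBG U=WYWY R=OROR D=YWYW L=OROR
After move 5 (F'): F=GGBB U=WYOO R=WRYR D=RRYW L=OYOW
After move 6 (R'): R=RRWY U=WGOG F=GYBO D=RGYB B=WBRB
After move 7 (F): F=BGOY U=WGWY R=ORGY D=WRYB L=OROG
Query 1: R[0] = O
Query 2: D[2] = Y
Query 3: L[0] = O
Query 4: U[1] = G
Query 5: B[3] = B
Query 6: F[2] = O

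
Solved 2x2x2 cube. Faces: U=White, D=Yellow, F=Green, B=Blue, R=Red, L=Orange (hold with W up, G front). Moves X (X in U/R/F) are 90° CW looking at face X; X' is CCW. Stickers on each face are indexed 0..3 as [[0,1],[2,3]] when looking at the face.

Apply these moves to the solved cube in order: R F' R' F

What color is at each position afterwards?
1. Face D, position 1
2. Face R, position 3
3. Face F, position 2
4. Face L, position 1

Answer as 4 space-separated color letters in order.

Answer: R Y R O

Derivation:
After move 1 (R): R=RRRR U=WGWG F=GYGY D=YBYB B=WBWB
After move 2 (F'): F=YYGG U=WGRR R=BRYR D=OOYB L=OGOW
After move 3 (R'): R=RRBY U=WWRW F=YGGR D=OYYG B=BBOB
After move 4 (F): F=GYRG U=WWWG R=RRWY D=BRYG L=OOOY
Query 1: D[1] = R
Query 2: R[3] = Y
Query 3: F[2] = R
Query 4: L[1] = O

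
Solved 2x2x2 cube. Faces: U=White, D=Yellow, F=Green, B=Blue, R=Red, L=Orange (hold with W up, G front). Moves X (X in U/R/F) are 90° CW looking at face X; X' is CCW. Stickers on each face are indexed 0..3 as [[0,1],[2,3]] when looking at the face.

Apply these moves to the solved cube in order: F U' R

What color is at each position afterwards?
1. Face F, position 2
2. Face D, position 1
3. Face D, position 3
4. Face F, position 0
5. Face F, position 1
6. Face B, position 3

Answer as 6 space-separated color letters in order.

After move 1 (F): F=GGGG U=WWOO R=WRWR D=RRYY L=OYOY
After move 2 (U'): U=WOWO F=OYGG R=GGWR B=WRBB L=BBOY
After move 3 (R): R=WGRG U=WYWG F=ORGY D=RBYW B=OROB
Query 1: F[2] = G
Query 2: D[1] = B
Query 3: D[3] = W
Query 4: F[0] = O
Query 5: F[1] = R
Query 6: B[3] = B

Answer: G B W O R B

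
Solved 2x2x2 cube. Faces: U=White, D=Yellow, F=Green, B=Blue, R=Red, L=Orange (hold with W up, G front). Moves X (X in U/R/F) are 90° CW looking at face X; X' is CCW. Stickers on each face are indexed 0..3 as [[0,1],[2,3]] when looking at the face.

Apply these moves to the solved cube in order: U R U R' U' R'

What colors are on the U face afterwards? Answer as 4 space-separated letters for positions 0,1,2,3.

Answer: W B W O

Derivation:
After move 1 (U): U=WWWW F=RRGG R=BBRR B=OOBB L=GGOO
After move 2 (R): R=RBRB U=WRWG F=RYGY D=YBYO B=WOWB
After move 3 (U): U=WWGR F=RBGY R=WORB B=GGWB L=RYOO
After move 4 (R'): R=OBWR U=WWGG F=RWGR D=YBYY B=OGBB
After move 5 (U'): U=WGWG F=RYGR R=RWWR B=OBBB L=OGOO
After move 6 (R'): R=WRRW U=WBWO F=RGGG D=YYYR B=YBBB
Query: U face = WBWO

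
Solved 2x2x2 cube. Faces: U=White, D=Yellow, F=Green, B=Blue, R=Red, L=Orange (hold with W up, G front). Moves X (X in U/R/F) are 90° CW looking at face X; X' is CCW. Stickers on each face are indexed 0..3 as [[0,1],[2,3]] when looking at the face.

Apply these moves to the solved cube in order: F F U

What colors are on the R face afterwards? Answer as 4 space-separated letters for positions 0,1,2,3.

After move 1 (F): F=GGGG U=WWOO R=WRWR D=RRYY L=OYOY
After move 2 (F): F=GGGG U=WWYY R=OROR D=WWYY L=OROR
After move 3 (U): U=YWYW F=ORGG R=BBOR B=ORBB L=GGOR
Query: R face = BBOR

Answer: B B O R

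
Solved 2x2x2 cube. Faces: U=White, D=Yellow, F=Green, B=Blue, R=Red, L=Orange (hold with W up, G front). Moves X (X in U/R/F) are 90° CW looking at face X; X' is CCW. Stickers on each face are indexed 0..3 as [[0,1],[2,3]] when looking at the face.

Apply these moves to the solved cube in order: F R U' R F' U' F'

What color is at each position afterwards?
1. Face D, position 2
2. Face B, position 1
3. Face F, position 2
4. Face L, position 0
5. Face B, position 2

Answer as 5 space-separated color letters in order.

Answer: Y G O O G

Derivation:
After move 1 (F): F=GGGG U=WWOO R=WRWR D=RRYY L=OYOY
After move 2 (R): R=WWRR U=WGOG F=GRGY D=RBYB B=OBWB
After move 3 (U'): U=GGWO F=OYGY R=GRRR B=WWWB L=OBOY
After move 4 (R): R=RGRR U=GYWY F=OBGB D=RWYW B=OWGB
After move 5 (F'): F=BBOG U=GYRR R=WGRR D=BYYW L=OYOW
After move 6 (U'): U=YRGR F=OYOG R=BBRR B=WGGB L=OWOW
After move 7 (F'): F=YGOO U=YRBR R=YBBR D=WWYW L=OROG
Query 1: D[2] = Y
Query 2: B[1] = G
Query 3: F[2] = O
Query 4: L[0] = O
Query 5: B[2] = G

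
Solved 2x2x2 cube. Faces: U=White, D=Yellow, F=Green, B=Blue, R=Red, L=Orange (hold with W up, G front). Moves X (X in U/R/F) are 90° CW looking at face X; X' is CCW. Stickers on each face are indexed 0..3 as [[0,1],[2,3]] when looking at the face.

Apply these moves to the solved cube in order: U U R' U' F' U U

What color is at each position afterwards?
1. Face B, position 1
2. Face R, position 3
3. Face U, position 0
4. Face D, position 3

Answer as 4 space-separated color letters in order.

After move 1 (U): U=WWWW F=RRGG R=BBRR B=OOBB L=GGOO
After move 2 (U): U=WWWW F=BBGG R=OORR B=GGBB L=RROO
After move 3 (R'): R=OROR U=WBWG F=BWGW D=YBYG B=YGYB
After move 4 (U'): U=BGWW F=RRGW R=BWOR B=ORYB L=YGOO
After move 5 (F'): F=RWRG U=BGBO R=BWYR D=GOYG L=YWOW
After move 6 (U): U=BBOG F=BWRG R=ORYR B=YWYB L=RWOW
After move 7 (U): U=OBGB F=ORRG R=YWYR B=RWYB L=BWOW
Query 1: B[1] = W
Query 2: R[3] = R
Query 3: U[0] = O
Query 4: D[3] = G

Answer: W R O G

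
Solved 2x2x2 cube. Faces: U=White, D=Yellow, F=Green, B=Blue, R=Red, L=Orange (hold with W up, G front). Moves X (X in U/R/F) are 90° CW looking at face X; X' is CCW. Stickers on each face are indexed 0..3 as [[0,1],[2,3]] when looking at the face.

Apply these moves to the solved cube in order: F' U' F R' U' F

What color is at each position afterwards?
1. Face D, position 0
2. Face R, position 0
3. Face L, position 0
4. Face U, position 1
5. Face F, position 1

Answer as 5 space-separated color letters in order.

After move 1 (F'): F=GGGG U=WWRR R=YRYR D=OOYY L=OWOW
After move 2 (U'): U=WRWR F=OWGG R=GGYR B=YRBB L=BBOW
After move 3 (F): F=GOGW U=WRWB R=WGRR D=YGYY L=BOOO
After move 4 (R'): R=GRWR U=WBWY F=GRGB D=YOYW B=YRGB
After move 5 (U'): U=BYWW F=BOGB R=GRWR B=GRGB L=YROO
After move 6 (F): F=GBBO U=BYOR R=WRWR D=WGYW L=YYOO
Query 1: D[0] = W
Query 2: R[0] = W
Query 3: L[0] = Y
Query 4: U[1] = Y
Query 5: F[1] = B

Answer: W W Y Y B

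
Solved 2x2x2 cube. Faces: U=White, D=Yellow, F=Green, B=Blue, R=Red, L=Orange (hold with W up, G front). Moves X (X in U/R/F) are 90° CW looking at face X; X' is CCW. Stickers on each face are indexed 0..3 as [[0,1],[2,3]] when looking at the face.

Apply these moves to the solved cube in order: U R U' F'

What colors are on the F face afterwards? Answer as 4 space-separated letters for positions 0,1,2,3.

Answer: G Y G G

Derivation:
After move 1 (U): U=WWWW F=RRGG R=BBRR B=OOBB L=GGOO
After move 2 (R): R=RBRB U=WRWG F=RYGY D=YBYO B=WOWB
After move 3 (U'): U=RGWW F=GGGY R=RYRB B=RBWB L=WOOO
After move 4 (F'): F=GYGG U=RGRR R=BYYB D=OOYO L=WWOW
Query: F face = GYGG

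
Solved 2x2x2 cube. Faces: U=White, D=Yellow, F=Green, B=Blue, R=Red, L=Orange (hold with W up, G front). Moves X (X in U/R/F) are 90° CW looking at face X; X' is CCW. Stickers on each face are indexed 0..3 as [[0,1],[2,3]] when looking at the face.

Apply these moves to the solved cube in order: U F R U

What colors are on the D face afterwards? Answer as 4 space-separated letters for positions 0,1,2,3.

Answer: R B Y O

Derivation:
After move 1 (U): U=WWWW F=RRGG R=BBRR B=OOBB L=GGOO
After move 2 (F): F=GRGR U=WWOG R=WBWR D=RBYY L=GYOY
After move 3 (R): R=WWRB U=WROR F=GBGY D=RBYO B=GOWB
After move 4 (U): U=OWRR F=WWGY R=GORB B=GYWB L=GBOY
Query: D face = RBYO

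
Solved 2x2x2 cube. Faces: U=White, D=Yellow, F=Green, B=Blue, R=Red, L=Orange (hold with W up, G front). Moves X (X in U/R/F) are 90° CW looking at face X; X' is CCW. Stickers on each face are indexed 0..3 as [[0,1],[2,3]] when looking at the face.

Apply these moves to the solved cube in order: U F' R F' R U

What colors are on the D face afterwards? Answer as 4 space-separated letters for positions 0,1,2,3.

Answer: W W Y R

Derivation:
After move 1 (U): U=WWWW F=RRGG R=BBRR B=OOBB L=GGOO
After move 2 (F'): F=RGRG U=WWBR R=YBYR D=GOYY L=GWOW
After move 3 (R): R=YYRB U=WGBG F=RORY D=GBYO B=ROWB
After move 4 (F'): F=OYRR U=WGYR R=BYGB D=WWYO L=GGOB
After move 5 (R): R=GBBY U=WYYR F=OWRO D=WWYR B=ROGB
After move 6 (U): U=YWRY F=GBRO R=ROBY B=GGGB L=OWOB
Query: D face = WWYR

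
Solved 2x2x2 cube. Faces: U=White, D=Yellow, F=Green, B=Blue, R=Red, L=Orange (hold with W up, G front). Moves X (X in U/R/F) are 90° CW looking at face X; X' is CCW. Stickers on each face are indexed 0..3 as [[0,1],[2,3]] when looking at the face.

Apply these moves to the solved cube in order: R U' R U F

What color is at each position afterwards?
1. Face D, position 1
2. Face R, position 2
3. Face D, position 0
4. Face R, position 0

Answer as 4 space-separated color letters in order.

Answer: W O R Y

Derivation:
After move 1 (R): R=RRRR U=WGWG F=GYGY D=YBYB B=WBWB
After move 2 (U'): U=GGWW F=OOGY R=GYRR B=RRWB L=WBOO
After move 3 (R): R=RGRY U=GOWY F=OBGB D=YWYR B=WRGB
After move 4 (U): U=WGYO F=RGGB R=WRRY B=WBGB L=OBOO
After move 5 (F): F=GRBG U=WGOB R=YROY D=RWYR L=OYOW
Query 1: D[1] = W
Query 2: R[2] = O
Query 3: D[0] = R
Query 4: R[0] = Y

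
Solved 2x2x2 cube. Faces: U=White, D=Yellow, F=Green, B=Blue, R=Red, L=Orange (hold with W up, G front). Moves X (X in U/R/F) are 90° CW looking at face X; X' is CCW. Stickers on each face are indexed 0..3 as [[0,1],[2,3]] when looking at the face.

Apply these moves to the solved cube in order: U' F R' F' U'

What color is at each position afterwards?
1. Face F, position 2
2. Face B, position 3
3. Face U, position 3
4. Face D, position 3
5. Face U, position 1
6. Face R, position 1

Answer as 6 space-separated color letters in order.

After move 1 (U'): U=WWWW F=OOGG R=GGRR B=RRBB L=BBOO
After move 2 (F): F=GOGO U=WWOB R=WGWR D=RGYY L=BYOY
After move 3 (R'): R=GRWW U=WBOR F=GWGB D=ROYO B=YRGB
After move 4 (F'): F=WBGG U=WBGW R=ORRW D=YYYO L=BROO
After move 5 (U'): U=BWWG F=BRGG R=WBRW B=ORGB L=YROO
Query 1: F[2] = G
Query 2: B[3] = B
Query 3: U[3] = G
Query 4: D[3] = O
Query 5: U[1] = W
Query 6: R[1] = B

Answer: G B G O W B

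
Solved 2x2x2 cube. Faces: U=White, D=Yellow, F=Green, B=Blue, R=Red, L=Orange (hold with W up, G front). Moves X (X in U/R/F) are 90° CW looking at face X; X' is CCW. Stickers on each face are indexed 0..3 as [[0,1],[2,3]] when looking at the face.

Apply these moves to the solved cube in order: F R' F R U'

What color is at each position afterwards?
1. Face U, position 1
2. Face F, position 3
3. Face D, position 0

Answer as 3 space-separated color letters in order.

Answer: W G W

Derivation:
After move 1 (F): F=GGGG U=WWOO R=WRWR D=RRYY L=OYOY
After move 2 (R'): R=RRWW U=WBOB F=GWGO D=RGYG B=YBRB
After move 3 (F): F=GGOW U=WBYY R=ORBW D=WRYG L=OROG
After move 4 (R): R=BOWR U=WGYW F=GROG D=WRYY B=YBBB
After move 5 (U'): U=GWWY F=OROG R=GRWR B=BOBB L=YBOG
Query 1: U[1] = W
Query 2: F[3] = G
Query 3: D[0] = W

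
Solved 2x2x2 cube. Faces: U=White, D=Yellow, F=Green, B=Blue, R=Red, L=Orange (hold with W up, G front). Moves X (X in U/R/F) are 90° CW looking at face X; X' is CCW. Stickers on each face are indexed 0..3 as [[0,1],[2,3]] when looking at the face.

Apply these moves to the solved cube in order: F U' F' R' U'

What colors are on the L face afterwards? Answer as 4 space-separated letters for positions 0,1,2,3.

Answer: Y R O W

Derivation:
After move 1 (F): F=GGGG U=WWOO R=WRWR D=RRYY L=OYOY
After move 2 (U'): U=WOWO F=OYGG R=GGWR B=WRBB L=BBOY
After move 3 (F'): F=YGOG U=WOGW R=RGRR D=BYYY L=BOOW
After move 4 (R'): R=GRRR U=WBGW F=YOOW D=BGYG B=YRYB
After move 5 (U'): U=BWWG F=BOOW R=YORR B=GRYB L=YROW
Query: L face = YROW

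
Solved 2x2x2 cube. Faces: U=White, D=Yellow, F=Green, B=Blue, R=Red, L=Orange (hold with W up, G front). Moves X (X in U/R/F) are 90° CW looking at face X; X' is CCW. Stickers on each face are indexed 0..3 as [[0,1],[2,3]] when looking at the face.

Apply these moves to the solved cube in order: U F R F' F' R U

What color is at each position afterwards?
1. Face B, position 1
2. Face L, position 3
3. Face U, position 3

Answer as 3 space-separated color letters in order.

After move 1 (U): U=WWWW F=RRGG R=BBRR B=OOBB L=GGOO
After move 2 (F): F=GRGR U=WWOG R=WBWR D=RBYY L=GYOY
After move 3 (R): R=WWRB U=WROR F=GBGY D=RBYO B=GOWB
After move 4 (F'): F=BYGG U=WRWR R=BWRB D=YYYO L=GROO
After move 5 (F'): F=YGBG U=WRBR R=YWYB D=ROYO L=GROW
After move 6 (R): R=YYBW U=WGBG F=YOBO D=RWYG B=RORB
After move 7 (U): U=BWGG F=YYBO R=ROBW B=GRRB L=YOOW
Query 1: B[1] = R
Query 2: L[3] = W
Query 3: U[3] = G

Answer: R W G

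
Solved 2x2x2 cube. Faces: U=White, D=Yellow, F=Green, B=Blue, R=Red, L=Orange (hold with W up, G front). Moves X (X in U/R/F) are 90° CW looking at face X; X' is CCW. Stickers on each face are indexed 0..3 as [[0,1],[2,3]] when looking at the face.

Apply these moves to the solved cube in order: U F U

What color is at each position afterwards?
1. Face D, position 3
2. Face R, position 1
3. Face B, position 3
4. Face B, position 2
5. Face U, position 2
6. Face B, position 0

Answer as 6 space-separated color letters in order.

Answer: Y O B B G G

Derivation:
After move 1 (U): U=WWWW F=RRGG R=BBRR B=OOBB L=GGOO
After move 2 (F): F=GRGR U=WWOG R=WBWR D=RBYY L=GYOY
After move 3 (U): U=OWGW F=WBGR R=OOWR B=GYBB L=GROY
Query 1: D[3] = Y
Query 2: R[1] = O
Query 3: B[3] = B
Query 4: B[2] = B
Query 5: U[2] = G
Query 6: B[0] = G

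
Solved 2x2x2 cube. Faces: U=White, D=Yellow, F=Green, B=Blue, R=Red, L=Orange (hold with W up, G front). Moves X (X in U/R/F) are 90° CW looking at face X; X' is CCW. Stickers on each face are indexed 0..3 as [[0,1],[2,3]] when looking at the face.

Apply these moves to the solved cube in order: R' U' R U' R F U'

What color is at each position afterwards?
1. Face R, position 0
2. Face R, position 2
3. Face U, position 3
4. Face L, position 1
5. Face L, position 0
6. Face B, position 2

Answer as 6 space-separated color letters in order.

Answer: G G O G W W

Derivation:
After move 1 (R'): R=RRRR U=WBWB F=GWGW D=YGYG B=YBYB
After move 2 (U'): U=BBWW F=OOGW R=GWRR B=RRYB L=YBOO
After move 3 (R): R=RGRW U=BOWW F=OGGG D=YYYR B=WRBB
After move 4 (U'): U=OWBW F=YBGG R=OGRW B=RGBB L=WROO
After move 5 (R): R=ROWG U=OBBG F=YYGR D=YBYR B=WGWB
After move 6 (F): F=GYRY U=OBOR R=BOGG D=WRYR L=WYOB
After move 7 (U'): U=BROO F=WYRY R=GYGG B=BOWB L=WGOB
Query 1: R[0] = G
Query 2: R[2] = G
Query 3: U[3] = O
Query 4: L[1] = G
Query 5: L[0] = W
Query 6: B[2] = W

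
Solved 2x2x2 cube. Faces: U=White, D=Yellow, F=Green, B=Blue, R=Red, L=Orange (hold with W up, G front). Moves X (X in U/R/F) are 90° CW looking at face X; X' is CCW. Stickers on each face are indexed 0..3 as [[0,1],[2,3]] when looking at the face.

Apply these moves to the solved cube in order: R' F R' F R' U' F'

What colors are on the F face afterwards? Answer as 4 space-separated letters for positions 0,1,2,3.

Answer: R Y O O

Derivation:
After move 1 (R'): R=RRRR U=WBWB F=GWGW D=YGYG B=YBYB
After move 2 (F): F=GGWW U=WBOO R=WRBR D=RRYG L=OYOG
After move 3 (R'): R=RRWB U=WYOY F=GBWO D=RGYW B=GBRB
After move 4 (F): F=WGOB U=WYGY R=ORYB D=WRYW L=OROG
After move 5 (R'): R=RBOY U=WRGG F=WYOY D=WGYB B=WBRB
After move 6 (U'): U=RGWG F=OROY R=WYOY B=RBRB L=WBOG
After move 7 (F'): F=RYOO U=RGWO R=GYWY D=BGYB L=WGOW
Query: F face = RYOO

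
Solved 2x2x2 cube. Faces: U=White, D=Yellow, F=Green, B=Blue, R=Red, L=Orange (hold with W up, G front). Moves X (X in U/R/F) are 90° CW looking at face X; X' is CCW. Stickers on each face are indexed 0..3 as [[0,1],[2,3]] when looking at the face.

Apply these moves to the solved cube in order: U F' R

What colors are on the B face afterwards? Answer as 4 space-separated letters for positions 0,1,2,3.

After move 1 (U): U=WWWW F=RRGG R=BBRR B=OOBB L=GGOO
After move 2 (F'): F=RGRG U=WWBR R=YBYR D=GOYY L=GWOW
After move 3 (R): R=YYRB U=WGBG F=RORY D=GBYO B=ROWB
Query: B face = ROWB

Answer: R O W B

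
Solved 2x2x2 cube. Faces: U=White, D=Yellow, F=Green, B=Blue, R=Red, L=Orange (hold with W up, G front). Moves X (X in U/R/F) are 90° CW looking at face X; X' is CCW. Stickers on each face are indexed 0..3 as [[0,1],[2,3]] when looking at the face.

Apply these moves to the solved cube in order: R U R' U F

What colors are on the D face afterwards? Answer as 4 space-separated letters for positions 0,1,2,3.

After move 1 (R): R=RRRR U=WGWG F=GYGY D=YBYB B=WBWB
After move 2 (U): U=WWGG F=RRGY R=WBRR B=OOWB L=GYOO
After move 3 (R'): R=BRWR U=WWGO F=RWGG D=YRYY B=BOBB
After move 4 (U): U=GWOW F=BRGG R=BOWR B=GYBB L=RWOO
After move 5 (F): F=GBGR U=GWOW R=OOWR D=WBYY L=RYOR
Query: D face = WBYY

Answer: W B Y Y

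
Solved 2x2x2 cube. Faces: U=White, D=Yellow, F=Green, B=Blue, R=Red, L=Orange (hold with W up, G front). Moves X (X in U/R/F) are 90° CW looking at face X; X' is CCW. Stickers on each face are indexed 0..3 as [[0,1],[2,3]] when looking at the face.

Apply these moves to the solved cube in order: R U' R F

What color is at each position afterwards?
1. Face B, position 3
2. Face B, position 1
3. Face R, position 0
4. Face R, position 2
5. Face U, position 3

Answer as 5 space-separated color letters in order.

Answer: B R W Y B

Derivation:
After move 1 (R): R=RRRR U=WGWG F=GYGY D=YBYB B=WBWB
After move 2 (U'): U=GGWW F=OOGY R=GYRR B=RRWB L=WBOO
After move 3 (R): R=RGRY U=GOWY F=OBGB D=YWYR B=WRGB
After move 4 (F): F=GOBB U=GOOB R=WGYY D=RRYR L=WYOW
Query 1: B[3] = B
Query 2: B[1] = R
Query 3: R[0] = W
Query 4: R[2] = Y
Query 5: U[3] = B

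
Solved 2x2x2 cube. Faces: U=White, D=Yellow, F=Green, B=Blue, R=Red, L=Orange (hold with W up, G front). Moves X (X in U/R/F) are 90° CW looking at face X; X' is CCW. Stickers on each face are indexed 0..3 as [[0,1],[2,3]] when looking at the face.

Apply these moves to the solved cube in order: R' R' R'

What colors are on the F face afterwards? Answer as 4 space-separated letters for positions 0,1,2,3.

Answer: G Y G Y

Derivation:
After move 1 (R'): R=RRRR U=WBWB F=GWGW D=YGYG B=YBYB
After move 2 (R'): R=RRRR U=WYWY F=GBGB D=YWYW B=GBGB
After move 3 (R'): R=RRRR U=WGWG F=GYGY D=YBYB B=WBWB
Query: F face = GYGY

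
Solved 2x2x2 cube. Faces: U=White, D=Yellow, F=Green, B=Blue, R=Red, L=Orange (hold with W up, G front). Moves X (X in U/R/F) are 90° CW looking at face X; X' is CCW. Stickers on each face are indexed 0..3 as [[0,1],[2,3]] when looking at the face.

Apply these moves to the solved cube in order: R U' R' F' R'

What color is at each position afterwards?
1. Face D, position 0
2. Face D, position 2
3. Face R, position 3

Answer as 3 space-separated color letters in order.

After move 1 (R): R=RRRR U=WGWG F=GYGY D=YBYB B=WBWB
After move 2 (U'): U=GGWW F=OOGY R=GYRR B=RRWB L=WBOO
After move 3 (R'): R=YRGR U=GWWR F=OGGW D=YOYY B=BRBB
After move 4 (F'): F=GWOG U=GWYG R=ORYR D=BOYY L=WROW
After move 5 (R'): R=RROY U=GBYB F=GWOG D=BWYG B=YROB
Query 1: D[0] = B
Query 2: D[2] = Y
Query 3: R[3] = Y

Answer: B Y Y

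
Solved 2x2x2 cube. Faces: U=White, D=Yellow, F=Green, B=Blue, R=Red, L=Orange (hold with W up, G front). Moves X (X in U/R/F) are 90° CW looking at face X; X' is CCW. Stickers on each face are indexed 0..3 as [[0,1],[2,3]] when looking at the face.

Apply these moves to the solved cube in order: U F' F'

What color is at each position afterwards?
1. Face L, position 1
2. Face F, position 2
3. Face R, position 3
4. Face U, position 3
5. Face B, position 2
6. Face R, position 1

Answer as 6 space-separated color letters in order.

After move 1 (U): U=WWWW F=RRGG R=BBRR B=OOBB L=GGOO
After move 2 (F'): F=RGRG U=WWBR R=YBYR D=GOYY L=GWOW
After move 3 (F'): F=GGRR U=WWYY R=OBGR D=WWYY L=GROB
Query 1: L[1] = R
Query 2: F[2] = R
Query 3: R[3] = R
Query 4: U[3] = Y
Query 5: B[2] = B
Query 6: R[1] = B

Answer: R R R Y B B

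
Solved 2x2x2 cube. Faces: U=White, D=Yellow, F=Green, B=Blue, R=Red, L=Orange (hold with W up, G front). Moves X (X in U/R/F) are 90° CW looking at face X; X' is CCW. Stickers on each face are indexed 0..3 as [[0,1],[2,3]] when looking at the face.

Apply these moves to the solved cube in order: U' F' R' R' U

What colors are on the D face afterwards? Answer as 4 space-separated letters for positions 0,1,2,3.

After move 1 (U'): U=WWWW F=OOGG R=GGRR B=RRBB L=BBOO
After move 2 (F'): F=OGOG U=WWGR R=YGYR D=BOYY L=BWOW
After move 3 (R'): R=GRYY U=WBGR F=OWOR D=BGYG B=YROB
After move 4 (R'): R=RYGY U=WOGY F=OBOR D=BWYR B=GRGB
After move 5 (U): U=GWYO F=RYOR R=GRGY B=BWGB L=OBOW
Query: D face = BWYR

Answer: B W Y R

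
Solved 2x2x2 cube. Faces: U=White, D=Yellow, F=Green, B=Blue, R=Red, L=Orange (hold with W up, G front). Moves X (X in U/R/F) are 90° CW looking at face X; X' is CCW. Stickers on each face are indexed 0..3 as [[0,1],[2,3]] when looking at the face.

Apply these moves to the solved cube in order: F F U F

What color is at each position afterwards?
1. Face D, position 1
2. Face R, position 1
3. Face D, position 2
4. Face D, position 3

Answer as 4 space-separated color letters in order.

After move 1 (F): F=GGGG U=WWOO R=WRWR D=RRYY L=OYOY
After move 2 (F): F=GGGG U=WWYY R=OROR D=WWYY L=OROR
After move 3 (U): U=YWYW F=ORGG R=BBOR B=ORBB L=GGOR
After move 4 (F): F=GOGR U=YWRG R=YBWR D=OBYY L=GWOW
Query 1: D[1] = B
Query 2: R[1] = B
Query 3: D[2] = Y
Query 4: D[3] = Y

Answer: B B Y Y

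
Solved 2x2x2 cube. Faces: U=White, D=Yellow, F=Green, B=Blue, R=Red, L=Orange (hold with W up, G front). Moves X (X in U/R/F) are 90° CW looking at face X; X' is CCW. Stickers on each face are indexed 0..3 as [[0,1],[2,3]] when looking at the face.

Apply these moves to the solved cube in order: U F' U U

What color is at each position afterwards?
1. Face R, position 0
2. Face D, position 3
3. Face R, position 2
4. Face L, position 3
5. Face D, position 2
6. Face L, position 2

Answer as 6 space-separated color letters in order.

Answer: G Y Y W Y O

Derivation:
After move 1 (U): U=WWWW F=RRGG R=BBRR B=OOBB L=GGOO
After move 2 (F'): F=RGRG U=WWBR R=YBYR D=GOYY L=GWOW
After move 3 (U): U=BWRW F=YBRG R=OOYR B=GWBB L=RGOW
After move 4 (U): U=RBWW F=OORG R=GWYR B=RGBB L=YBOW
Query 1: R[0] = G
Query 2: D[3] = Y
Query 3: R[2] = Y
Query 4: L[3] = W
Query 5: D[2] = Y
Query 6: L[2] = O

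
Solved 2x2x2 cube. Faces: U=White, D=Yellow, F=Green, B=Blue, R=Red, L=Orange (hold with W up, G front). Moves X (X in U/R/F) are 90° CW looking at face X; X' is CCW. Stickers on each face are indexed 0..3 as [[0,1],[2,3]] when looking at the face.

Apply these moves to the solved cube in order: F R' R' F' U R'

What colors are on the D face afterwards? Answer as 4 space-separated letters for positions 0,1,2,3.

After move 1 (F): F=GGGG U=WWOO R=WRWR D=RRYY L=OYOY
After move 2 (R'): R=RRWW U=WBOB F=GWGO D=RGYG B=YBRB
After move 3 (R'): R=RWRW U=WROY F=GBGB D=RWYO B=GBGB
After move 4 (F'): F=BBGG U=WRRR R=WWRW D=YYYO L=OYOO
After move 5 (U): U=RWRR F=WWGG R=GBRW B=OYGB L=BBOO
After move 6 (R'): R=BWGR U=RGRO F=WWGR D=YWYG B=OYYB
Query: D face = YWYG

Answer: Y W Y G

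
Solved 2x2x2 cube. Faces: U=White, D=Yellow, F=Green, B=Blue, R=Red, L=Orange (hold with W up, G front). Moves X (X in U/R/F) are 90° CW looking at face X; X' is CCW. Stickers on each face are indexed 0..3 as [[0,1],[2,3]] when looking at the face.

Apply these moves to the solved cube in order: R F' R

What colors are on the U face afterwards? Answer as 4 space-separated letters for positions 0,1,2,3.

After move 1 (R): R=RRRR U=WGWG F=GYGY D=YBYB B=WBWB
After move 2 (F'): F=YYGG U=WGRR R=BRYR D=OOYB L=OGOW
After move 3 (R): R=YBRR U=WYRG F=YOGB D=OWYW B=RBGB
Query: U face = WYRG

Answer: W Y R G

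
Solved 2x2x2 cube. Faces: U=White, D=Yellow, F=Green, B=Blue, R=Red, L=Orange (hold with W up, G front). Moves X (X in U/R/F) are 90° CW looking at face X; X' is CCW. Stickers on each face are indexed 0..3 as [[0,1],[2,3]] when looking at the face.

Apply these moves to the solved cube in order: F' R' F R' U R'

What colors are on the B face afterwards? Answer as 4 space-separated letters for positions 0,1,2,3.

After move 1 (F'): F=GGGG U=WWRR R=YRYR D=OOYY L=OWOW
After move 2 (R'): R=RRYY U=WBRB F=GWGR D=OGYG B=YBOB
After move 3 (F): F=GGRW U=WBWW R=RRBY D=YRYG L=OOOG
After move 4 (R'): R=RYRB U=WOWY F=GBRW D=YGYW B=GBRB
After move 5 (U): U=WWYO F=RYRW R=GBRB B=OORB L=GBOG
After move 6 (R'): R=BBGR U=WRYO F=RWRO D=YYYW B=WOGB
Query: B face = WOGB

Answer: W O G B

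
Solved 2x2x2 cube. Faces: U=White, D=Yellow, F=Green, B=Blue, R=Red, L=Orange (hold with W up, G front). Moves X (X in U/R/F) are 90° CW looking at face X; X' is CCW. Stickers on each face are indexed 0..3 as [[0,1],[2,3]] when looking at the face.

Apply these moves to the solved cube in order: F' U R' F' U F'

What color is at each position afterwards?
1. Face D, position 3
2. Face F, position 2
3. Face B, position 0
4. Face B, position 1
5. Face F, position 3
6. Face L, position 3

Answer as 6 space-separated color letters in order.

Answer: G R G O Y B

Derivation:
After move 1 (F'): F=GGGG U=WWRR R=YRYR D=OOYY L=OWOW
After move 2 (U): U=RWRW F=YRGG R=BBYR B=OWBB L=GGOW
After move 3 (R'): R=BRBY U=RBRO F=YWGW D=ORYG B=YWOB
After move 4 (F'): F=WWYG U=RBBB R=RROY D=GWYG L=GOOR
After move 5 (U): U=BRBB F=RRYG R=YWOY B=GOOB L=WWOR
After move 6 (F'): F=RGRY U=BRYO R=WWGY D=WRYG L=WBOB
Query 1: D[3] = G
Query 2: F[2] = R
Query 3: B[0] = G
Query 4: B[1] = O
Query 5: F[3] = Y
Query 6: L[3] = B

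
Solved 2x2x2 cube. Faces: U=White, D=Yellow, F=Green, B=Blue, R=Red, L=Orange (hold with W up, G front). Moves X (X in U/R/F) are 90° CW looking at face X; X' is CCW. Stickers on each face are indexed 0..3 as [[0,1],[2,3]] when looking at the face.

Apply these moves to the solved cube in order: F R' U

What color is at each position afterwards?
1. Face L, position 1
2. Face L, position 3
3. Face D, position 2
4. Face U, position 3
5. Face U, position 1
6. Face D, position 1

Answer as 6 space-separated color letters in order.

Answer: W Y Y B W G

Derivation:
After move 1 (F): F=GGGG U=WWOO R=WRWR D=RRYY L=OYOY
After move 2 (R'): R=RRWW U=WBOB F=GWGO D=RGYG B=YBRB
After move 3 (U): U=OWBB F=RRGO R=YBWW B=OYRB L=GWOY
Query 1: L[1] = W
Query 2: L[3] = Y
Query 3: D[2] = Y
Query 4: U[3] = B
Query 5: U[1] = W
Query 6: D[1] = G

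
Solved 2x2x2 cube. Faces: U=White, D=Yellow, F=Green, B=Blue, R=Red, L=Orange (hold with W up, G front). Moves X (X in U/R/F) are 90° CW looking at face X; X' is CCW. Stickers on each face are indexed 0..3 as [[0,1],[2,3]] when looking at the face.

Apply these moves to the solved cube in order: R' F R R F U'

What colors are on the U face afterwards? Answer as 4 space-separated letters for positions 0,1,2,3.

Answer: R Y W G

Derivation:
After move 1 (R'): R=RRRR U=WBWB F=GWGW D=YGYG B=YBYB
After move 2 (F): F=GGWW U=WBOO R=WRBR D=RRYG L=OYOG
After move 3 (R): R=BWRR U=WGOW F=GRWG D=RYYY B=OBBB
After move 4 (R): R=RBRW U=WROG F=GYWY D=RBYO B=WBGB
After move 5 (F): F=WGYY U=WRGY R=OBGW D=RRYO L=OROB
After move 6 (U'): U=RYWG F=ORYY R=WGGW B=OBGB L=WBOB
Query: U face = RYWG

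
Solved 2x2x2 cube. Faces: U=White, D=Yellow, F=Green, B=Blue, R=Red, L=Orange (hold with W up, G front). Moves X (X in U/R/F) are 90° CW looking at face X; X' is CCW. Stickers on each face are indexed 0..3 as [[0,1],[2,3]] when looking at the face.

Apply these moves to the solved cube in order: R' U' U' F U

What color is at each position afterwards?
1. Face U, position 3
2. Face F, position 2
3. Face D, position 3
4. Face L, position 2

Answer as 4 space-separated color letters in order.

After move 1 (R'): R=RRRR U=WBWB F=GWGW D=YGYG B=YBYB
After move 2 (U'): U=BBWW F=OOGW R=GWRR B=RRYB L=YBOO
After move 3 (U'): U=BWBW F=YBGW R=OORR B=GWYB L=RROO
After move 4 (F): F=GYWB U=BWOR R=BOWR D=ROYG L=RYOG
After move 5 (U): U=OBRW F=BOWB R=GWWR B=RYYB L=GYOG
Query 1: U[3] = W
Query 2: F[2] = W
Query 3: D[3] = G
Query 4: L[2] = O

Answer: W W G O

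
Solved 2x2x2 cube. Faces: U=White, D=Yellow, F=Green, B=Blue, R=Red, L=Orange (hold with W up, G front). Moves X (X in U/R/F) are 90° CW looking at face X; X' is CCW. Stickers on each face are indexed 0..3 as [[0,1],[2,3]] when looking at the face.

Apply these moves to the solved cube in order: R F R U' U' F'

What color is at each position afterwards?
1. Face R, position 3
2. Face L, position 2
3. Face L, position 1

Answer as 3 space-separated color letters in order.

Answer: R O W

Derivation:
After move 1 (R): R=RRRR U=WGWG F=GYGY D=YBYB B=WBWB
After move 2 (F): F=GGYY U=WGOO R=WRGR D=RRYB L=OYOB
After move 3 (R): R=GWRR U=WGOY F=GRYB D=RWYW B=OBGB
After move 4 (U'): U=GYWO F=OYYB R=GRRR B=GWGB L=OBOB
After move 5 (U'): U=YOGW F=OBYB R=OYRR B=GRGB L=GWOB
After move 6 (F'): F=BBOY U=YOOR R=WYRR D=WBYW L=GWOG
Query 1: R[3] = R
Query 2: L[2] = O
Query 3: L[1] = W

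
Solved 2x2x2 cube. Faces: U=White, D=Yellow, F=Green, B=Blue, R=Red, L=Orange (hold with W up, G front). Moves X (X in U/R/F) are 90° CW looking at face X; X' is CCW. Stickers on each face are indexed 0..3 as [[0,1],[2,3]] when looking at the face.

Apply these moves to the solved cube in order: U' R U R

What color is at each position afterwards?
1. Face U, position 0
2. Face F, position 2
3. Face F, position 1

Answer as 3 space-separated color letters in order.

After move 1 (U'): U=WWWW F=OOGG R=GGRR B=RRBB L=BBOO
After move 2 (R): R=RGRG U=WOWG F=OYGY D=YBYR B=WRWB
After move 3 (U): U=WWGO F=RGGY R=WRRG B=BBWB L=OYOO
After move 4 (R): R=RWGR U=WGGY F=RBGR D=YWYB B=OBWB
Query 1: U[0] = W
Query 2: F[2] = G
Query 3: F[1] = B

Answer: W G B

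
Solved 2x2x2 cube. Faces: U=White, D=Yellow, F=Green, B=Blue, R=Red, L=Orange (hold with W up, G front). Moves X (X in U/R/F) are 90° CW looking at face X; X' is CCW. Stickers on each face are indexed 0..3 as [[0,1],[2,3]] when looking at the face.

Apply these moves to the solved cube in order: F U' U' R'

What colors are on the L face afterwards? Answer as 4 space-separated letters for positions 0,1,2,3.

Answer: W R O Y

Derivation:
After move 1 (F): F=GGGG U=WWOO R=WRWR D=RRYY L=OYOY
After move 2 (U'): U=WOWO F=OYGG R=GGWR B=WRBB L=BBOY
After move 3 (U'): U=OOWW F=BBGG R=OYWR B=GGBB L=WROY
After move 4 (R'): R=YROW U=OBWG F=BOGW D=RBYG B=YGRB
Query: L face = WROY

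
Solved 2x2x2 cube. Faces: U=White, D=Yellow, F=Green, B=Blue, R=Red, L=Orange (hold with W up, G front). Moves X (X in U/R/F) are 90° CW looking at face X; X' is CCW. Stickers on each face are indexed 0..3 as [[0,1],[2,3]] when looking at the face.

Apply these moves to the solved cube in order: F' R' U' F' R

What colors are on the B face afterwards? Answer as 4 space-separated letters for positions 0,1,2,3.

After move 1 (F'): F=GGGG U=WWRR R=YRYR D=OOYY L=OWOW
After move 2 (R'): R=RRYY U=WBRB F=GWGR D=OGYG B=YBOB
After move 3 (U'): U=BBWR F=OWGR R=GWYY B=RROB L=YBOW
After move 4 (F'): F=WROG U=BBGY R=GWOY D=BWYG L=YROW
After move 5 (R): R=OGYW U=BRGG F=WWOG D=BOYR B=YRBB
Query: B face = YRBB

Answer: Y R B B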